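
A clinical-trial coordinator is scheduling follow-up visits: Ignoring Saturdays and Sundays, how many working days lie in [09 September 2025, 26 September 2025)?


Start: 2025-09-09 (Tuesday)
End (exclusive): 2025-09-26 (Friday)
Total calendar days: 17
Full weeks: 17 // 7 = 2 -> 10 weekdays
Remaining 3 days starting on Tuesday:
  Tue(w), Wed(w), Thu(w) -> 3 weekdays
Total business days: 10 + 3 = 13

13


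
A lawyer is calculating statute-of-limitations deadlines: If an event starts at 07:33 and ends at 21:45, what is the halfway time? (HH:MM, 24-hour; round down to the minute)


Start time: 07:33 = 453 minutes from midnight
End time: 21:45 = 1305 minutes from midnight
Sum: 453 + 1305 = 1758
Midpoint: 1758 / 2 = 879 minutes
Convert: 879 / 60 = 14 hours, 39 minutes
Result: 14:39

14:39


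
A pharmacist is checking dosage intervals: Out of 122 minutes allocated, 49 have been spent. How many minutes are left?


Total budget: 122 minutes
Time used: 49 minutes
Remaining: 122 - 49 = 73 minutes
Percent used: 40.2%
Percent remaining: 59.8%

73


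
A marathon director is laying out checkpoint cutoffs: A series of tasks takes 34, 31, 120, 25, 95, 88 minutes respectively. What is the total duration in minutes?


Durations: 34, 31, 120, 25, 95, 88
Running sum: 34
+ 31 = 65
+ 120 = 185
+ 25 = 210
+ 95 = 305
+ 88 = 393
Total duration: 393 minutes
That is 6 hours and 33 minutes

393


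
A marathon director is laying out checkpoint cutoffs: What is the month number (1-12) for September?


Calendar month order:
8. August
9. September <--
10. October
September is month number 9

9


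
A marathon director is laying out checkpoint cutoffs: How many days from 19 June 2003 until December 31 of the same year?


Start: June 19, 2003
End: December 31, 2003
Days left in June: 11
July: 31
August: 31
September: 30
October: 31
... plus remaining months
Sum of remaining months: 184
Total: 11 + 184 = 195

195


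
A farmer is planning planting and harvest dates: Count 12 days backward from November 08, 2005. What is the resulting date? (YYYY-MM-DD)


Start: 2005-11-08
Subtracting 12 days
Days already passed in November: 8
After going back through November: 4 more days to subtract
October 2005 has 31 days, need 4
Result: 2005-10-27

2005-10-27


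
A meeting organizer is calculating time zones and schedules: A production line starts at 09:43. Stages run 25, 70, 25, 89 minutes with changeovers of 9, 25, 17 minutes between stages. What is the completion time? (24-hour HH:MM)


Start: 09:43 = 583 min from midnight
  after task 1 (25 min): 10:08
  after break (9 min): 10:17
  after task 2 (70 min): 11:27
  after break (25 min): 11:52
  after task 3 (25 min): 12:17
  after break (17 min): 12:34
  after task 4 (89 min): 14:03
Total elapsed: 260 minutes
End time: 14:03

14:03


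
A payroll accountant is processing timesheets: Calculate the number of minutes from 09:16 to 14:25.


Start time: 09:16 = 556 minutes from midnight
End time: 14:25 = 865 minutes from midnight
Difference: 865 - 556 = 309 minutes
That is 5 hours and 9 minutes

309


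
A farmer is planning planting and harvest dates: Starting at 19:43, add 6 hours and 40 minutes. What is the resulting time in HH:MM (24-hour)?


Start time: 19:43
Adding: 6 hours 40 minutes
Minutes: 43 + 40 = 83
Minute overflow: 83 >= 60, so carry 1 hour, minutes = 23
Hours: 19 + 6 + 1 = 26
Hour wraparound: 26 mod 24 = 2
Result: 02:23

02:23


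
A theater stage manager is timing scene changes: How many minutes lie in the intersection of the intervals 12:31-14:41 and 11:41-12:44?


Interval A: [751, 881] minutes from midnight
Interval B: [701, 764] minutes from midnight
Overlap start = max(751, 701) = 751
Overlap end = min(881, 764) = 764
Overlap = 764 - 751 = 13 minutes

13


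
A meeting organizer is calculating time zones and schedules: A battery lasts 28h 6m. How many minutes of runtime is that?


Hours: 28
Extra minutes: 6
Minutes per hour: 60
Hours to minutes: 28 x 60 = 1680
Total: 1680 + 6 = 1686

1686


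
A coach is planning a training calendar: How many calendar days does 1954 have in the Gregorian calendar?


Year: 1954
Check leap year rules:
Divisible by 4? No
1954 is not a leap year
Days: 365

365


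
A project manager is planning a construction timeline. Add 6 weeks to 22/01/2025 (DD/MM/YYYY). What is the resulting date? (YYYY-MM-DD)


Start: 2025-01-22
Weeks to add: 6
Convert to days: 6 x 7 = 42 days
Add 42 days to 2025-01-22
Result: 2025-03-05

2025-03-05


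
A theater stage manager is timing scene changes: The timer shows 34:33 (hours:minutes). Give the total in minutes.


Hours: 34
Minutes: 33
Convert hours to minutes: 34 x 60 = 2040
Add remaining minutes: 2040 + 33 = 2073

2073


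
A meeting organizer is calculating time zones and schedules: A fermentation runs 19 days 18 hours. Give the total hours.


Days: 19
Extra hours: 18
Hours per day: 24
Days to hours: 19 x 24 = 456
Total: 456 + 18 = 474

474


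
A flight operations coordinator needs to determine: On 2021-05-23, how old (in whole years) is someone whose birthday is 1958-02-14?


Birth: 1958-02-14
Reference: 2021-05-23
Year difference: 2021 - 1958 = 63
Has birthday (02-14) occurred by 05-23? Yes
Age in full years: 63

63


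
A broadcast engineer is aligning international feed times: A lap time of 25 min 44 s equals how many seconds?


Minutes: 25
Seconds: 44
Convert minutes to seconds: 25 x 60 = 1500
Add remaining seconds: 1500 + 44 = 1544

1544


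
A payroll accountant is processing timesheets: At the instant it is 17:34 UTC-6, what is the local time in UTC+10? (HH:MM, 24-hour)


Local time: 17:34 at UTC-6 (offset -6h)
Target zone: UTC+10 (offset 10h)
Difference: 10 - (-6) = 16 hours
Calculation: 17 + (16) = 33
Wraparound: (33) mod 24 = 9
Result: 09:34

09:34


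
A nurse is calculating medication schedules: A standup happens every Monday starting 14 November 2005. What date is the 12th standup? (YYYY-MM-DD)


First occurrence: 2005-11-14 (occurrence 1)
Each occurrence is 7 days after the previous.
Occurrence 12 is 11 weeks after the first.
11 weeks = 77 days
2005-11-14 + 77 days = 2006-01-30

2006-01-30


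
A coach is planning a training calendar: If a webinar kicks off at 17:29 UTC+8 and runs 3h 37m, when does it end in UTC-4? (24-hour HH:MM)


Start: 17:29 in UTC+8
Step 1 - add duration:
  minutes: 29 + 37 = 66 (carry 1h)
  hours: 17 + 3 + 1 = 21
  end in UTC+8: 21:06
Step 2 - convert UTC+8 -> UTC-4:
  offset difference: -4 - (8) = -12 hours
  21 + (-12) = 9 -> mod 24 = 9
Result: 09:06 in UTC-4

09:06


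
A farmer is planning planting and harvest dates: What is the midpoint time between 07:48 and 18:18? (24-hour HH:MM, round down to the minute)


Start time: 07:48 = 468 minutes from midnight
End time: 18:18 = 1098 minutes from midnight
Sum: 468 + 1098 = 1566
Midpoint: 1566 / 2 = 783 minutes
Convert: 783 / 60 = 13 hours, 3 minutes
Result: 13:03

13:03


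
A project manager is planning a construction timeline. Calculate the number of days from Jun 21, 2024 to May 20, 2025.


Start date: 2024-06-21
End date: 2025-05-20
Jun 2024: +10 days
Jul 2024: +31 days
Aug 2024: +31 days
... (9 more months)
Total: 333 days

333


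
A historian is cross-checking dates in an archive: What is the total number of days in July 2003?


Month: July
Year: 2003
July is a 31-day month
Total: 31 days

31


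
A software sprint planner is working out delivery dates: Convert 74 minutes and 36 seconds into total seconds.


Minutes: 74
Seconds: 36
Convert minutes to seconds: 74 x 60 = 4440
Add remaining seconds: 4440 + 36 = 4476

4476


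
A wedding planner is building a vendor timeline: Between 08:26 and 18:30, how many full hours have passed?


Start: 08:26
End: 18:30
Hour difference: 18 - 8 = 10 hours
Minute difference: 30 - 26 = 4 minutes
Total minutes: 604
Complete hours: 604 / 60 = 10 (remainder 4)

10


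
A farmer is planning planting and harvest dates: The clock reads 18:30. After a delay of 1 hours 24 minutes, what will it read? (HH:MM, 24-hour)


Start time: 18:30
Adding: 1 hours 24 minutes
Minutes: 30 + 24 = 54
Hours: 18 + 1 + 0 = 19
Result: 19:54

19:54


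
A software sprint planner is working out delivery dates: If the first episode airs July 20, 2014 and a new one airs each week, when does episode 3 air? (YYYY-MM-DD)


First occurrence: 2014-07-20 (occurrence 1)
Each occurrence is 7 days after the previous.
Occurrence 3 is 2 weeks after the first.
2 weeks = 14 days
2014-07-20 + 14 days = 2014-08-03

2014-08-03


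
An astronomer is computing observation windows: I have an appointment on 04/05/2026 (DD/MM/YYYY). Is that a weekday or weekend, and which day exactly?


Date: 2026-05-04
January 1, 2026 is a Thursday
Day of year: 124
Offset from Jan 1: 123 days
123 mod 7 = 4
Result: Monday

Monday


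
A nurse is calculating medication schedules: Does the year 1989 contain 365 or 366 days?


Year: 1989
Check leap year rules:
Divisible by 4? No
1989 is not a leap year
Days: 365

365


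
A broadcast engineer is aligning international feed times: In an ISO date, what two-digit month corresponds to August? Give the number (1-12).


Calendar month order:
7. July
8. August <--
9. September
August is month number 8

8


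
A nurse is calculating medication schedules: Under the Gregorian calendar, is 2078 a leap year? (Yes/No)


Year: 2078
Divisible by 4? 2078 / 4 = 519.5 -> No
Not divisible by 4, so NOT a leap year

No


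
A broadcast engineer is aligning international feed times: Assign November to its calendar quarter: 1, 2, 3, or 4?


Month: November (month 11)
Q1: January-March (months 1-3)
Q2: April-June (months 4-6)
Q3: July-September (months 7-9)
Q4: October-December (months 10-12)
Month 11 falls in Q4

4


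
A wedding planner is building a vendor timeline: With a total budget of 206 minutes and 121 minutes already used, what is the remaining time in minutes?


Total budget: 206 minutes
Time used: 121 minutes
Remaining: 206 - 121 = 85 minutes
Percent used: 58.7%
Percent remaining: 41.3%

85


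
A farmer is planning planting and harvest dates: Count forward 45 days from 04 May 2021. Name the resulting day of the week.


Start: 2021-05-04 (Tuesday)
Step 1 - find target date: add 45 days
  2021-05-04 + 45 days = 2021-06-18
Step 2 - day of week:
  45 mod 7 = 3
  Tuesday + 3 days -> Friday
Result: Friday (2021-06-18)

Friday


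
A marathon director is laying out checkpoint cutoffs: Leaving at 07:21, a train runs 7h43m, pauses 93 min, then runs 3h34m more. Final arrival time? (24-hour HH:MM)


Depart: 07:21
Leg 1: +463 min -> 15:04
Layover: +93 min -> 16:37
Leg 2: +214 min -> 20:11
Total travel: 770 minutes = 12h 50m
Arrival: 20:11

20:11


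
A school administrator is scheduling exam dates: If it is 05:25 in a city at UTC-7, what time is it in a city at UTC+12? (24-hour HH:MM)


Local time: 05:25 at UTC-7 (offset -7h)
Target zone: UTC+12 (offset 12h)
Difference: 12 - (-7) = 19 hours
Calculation: 5 + (19) = 24
Wraparound: (24) mod 24 = 0
Result: 00:25

00:25


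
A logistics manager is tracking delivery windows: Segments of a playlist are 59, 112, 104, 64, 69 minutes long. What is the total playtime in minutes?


Durations: 59, 112, 104, 64, 69
Running sum: 59
+ 112 = 171
+ 104 = 275
+ 64 = 339
+ 69 = 408
Total duration: 408 minutes
That is 6 hours and 48 minutes

408


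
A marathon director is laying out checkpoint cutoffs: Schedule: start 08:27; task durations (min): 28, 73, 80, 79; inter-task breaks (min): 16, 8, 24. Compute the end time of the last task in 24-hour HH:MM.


Start: 08:27 = 507 min from midnight
  after task 1 (28 min): 08:55
  after break (16 min): 09:11
  after task 2 (73 min): 10:24
  after break (8 min): 10:32
  after task 3 (80 min): 11:52
  after break (24 min): 12:16
  after task 4 (79 min): 13:35
Total elapsed: 308 minutes
End time: 13:35

13:35


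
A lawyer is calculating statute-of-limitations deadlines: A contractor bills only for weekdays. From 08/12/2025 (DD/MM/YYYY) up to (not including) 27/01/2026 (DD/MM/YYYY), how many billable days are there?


Start: 2025-12-08 (Monday)
End (exclusive): 2026-01-27 (Tuesday)
Total calendar days: 50
Full weeks: 50 // 7 = 7 -> 35 weekdays
Remaining 1 days starting on Monday:
  Mon(w) -> 1 weekdays
Total business days: 35 + 1 = 36

36


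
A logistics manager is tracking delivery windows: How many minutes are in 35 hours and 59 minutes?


Hours: 35
Minutes: 59
Convert hours to minutes: 35 x 60 = 2100
Add remaining minutes: 2100 + 59 = 2159

2159


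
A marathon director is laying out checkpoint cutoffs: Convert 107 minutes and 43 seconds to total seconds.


Minutes: 107
Extra seconds: 43
Seconds per minute: 60
Minutes to seconds: 107 x 60 = 6420
Total: 6420 + 43 = 6463

6463


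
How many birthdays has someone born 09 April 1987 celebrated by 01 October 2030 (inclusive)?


Birth: 1987-04-09
Reference: 2030-10-01
Year difference: 2030 - 1987 = 43
Has birthday (04-09) occurred by 10-01? Yes
Age in full years: 43

43


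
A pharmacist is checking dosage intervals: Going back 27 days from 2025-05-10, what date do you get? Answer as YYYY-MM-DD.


Start: 2025-05-10
Subtracting 27 days
Days already passed in May: 10
After going back through May: 17 more days to subtract
April 2025 has 30 days, need 17
Result: 2025-04-13

2025-04-13


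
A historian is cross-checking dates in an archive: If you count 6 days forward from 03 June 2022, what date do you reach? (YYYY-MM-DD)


Start: 2022-06-03
Adding 6 days
Days remaining in June: 27
Result: 2022-06-09

2022-06-09


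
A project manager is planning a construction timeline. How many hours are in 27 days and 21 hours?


Days: 27
Extra hours: 21
Hours per day: 24
Days to hours: 27 x 24 = 648
Total: 648 + 21 = 669

669


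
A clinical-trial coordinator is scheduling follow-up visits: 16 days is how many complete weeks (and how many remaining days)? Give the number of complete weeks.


Total days: 16
Days per week: 7
Division: 16 / 7 = 2 remainder 2
Complete weeks: 2
Remaining days: 2

2


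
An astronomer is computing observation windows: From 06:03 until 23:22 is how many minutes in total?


Start time: 06:03 = 363 minutes from midnight
End time: 23:22 = 1402 minutes from midnight
Difference: 1402 - 363 = 1039 minutes
That is 17 hours and 19 minutes

1039


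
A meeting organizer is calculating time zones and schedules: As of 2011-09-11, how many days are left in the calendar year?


Start: September 11, 2011
End: December 31, 2011
Days left in September: 19
October: 31
November: 30
December: 31
Sum of remaining months: 92
Total: 19 + 92 = 111

111


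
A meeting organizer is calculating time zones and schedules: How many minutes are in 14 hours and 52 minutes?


Hours: 14
Extra minutes: 52
Minutes per hour: 60
Hours to minutes: 14 x 60 = 840
Total: 840 + 52 = 892

892


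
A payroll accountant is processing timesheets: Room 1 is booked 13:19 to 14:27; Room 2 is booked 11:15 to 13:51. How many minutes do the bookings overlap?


Interval A: [799, 867] minutes from midnight
Interval B: [675, 831] minutes from midnight
Overlap start = max(799, 675) = 799
Overlap end = min(867, 831) = 831
Overlap = 831 - 799 = 32 minutes

32


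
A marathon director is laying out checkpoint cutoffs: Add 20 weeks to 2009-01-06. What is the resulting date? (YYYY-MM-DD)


Start: 2009-01-06
Weeks to add: 20
Convert to days: 20 x 7 = 140 days
Add 140 days to 2009-01-06
Result: 2009-05-26

2009-05-26


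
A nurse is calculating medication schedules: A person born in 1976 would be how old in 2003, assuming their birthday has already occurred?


Birth year: 1976
Current year: 2003
Age = current year - birth year
Age = 2003 - 1976 = 27

27


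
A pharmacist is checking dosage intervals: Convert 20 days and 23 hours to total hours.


Days: 20
Extra hours: 23
Hours per day: 24
Days to hours: 20 x 24 = 480
Total: 480 + 23 = 503

503


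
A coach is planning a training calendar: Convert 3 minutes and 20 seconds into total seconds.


Minutes: 3
Seconds: 20
Convert minutes to seconds: 3 x 60 = 180
Add remaining seconds: 180 + 20 = 200

200


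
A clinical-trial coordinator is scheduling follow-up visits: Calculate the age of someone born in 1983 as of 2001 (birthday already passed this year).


Birth year: 1983
Current year: 2001
Age = current year - birth year
Age = 2001 - 1983 = 18

18


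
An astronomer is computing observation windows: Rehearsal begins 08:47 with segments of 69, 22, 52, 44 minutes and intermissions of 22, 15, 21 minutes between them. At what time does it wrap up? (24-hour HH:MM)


Start: 08:47 = 527 min from midnight
  after task 1 (69 min): 09:56
  after break (22 min): 10:18
  after task 2 (22 min): 10:40
  after break (15 min): 10:55
  after task 3 (52 min): 11:47
  after break (21 min): 12:08
  after task 4 (44 min): 12:52
Total elapsed: 245 minutes
End time: 12:52

12:52


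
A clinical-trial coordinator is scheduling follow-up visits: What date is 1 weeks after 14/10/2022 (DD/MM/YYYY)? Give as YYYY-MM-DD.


Start: 2022-10-14
Weeks to add: 1
Convert to days: 1 x 7 = 7 days
Add 7 days to 2022-10-14
Result: 2022-10-21

2022-10-21


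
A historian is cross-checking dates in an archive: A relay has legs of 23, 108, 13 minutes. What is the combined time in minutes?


Durations: 23, 108, 13
Running sum: 23
+ 108 = 131
+ 13 = 144
Total duration: 144 minutes
That is 2 hours and 24 minutes

144


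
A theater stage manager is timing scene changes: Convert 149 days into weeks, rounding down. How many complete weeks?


Total days: 149
Days per week: 7
Division: 149 / 7 = 21 remainder 2
Complete weeks: 21
Remaining days: 2

21


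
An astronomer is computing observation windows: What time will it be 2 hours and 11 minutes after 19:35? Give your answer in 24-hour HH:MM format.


Start time: 19:35
Adding: 2 hours 11 minutes
Minutes: 35 + 11 = 46
Hours: 19 + 2 + 0 = 21
Result: 21:46

21:46


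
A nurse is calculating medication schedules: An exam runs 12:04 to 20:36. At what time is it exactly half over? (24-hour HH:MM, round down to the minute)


Start time: 12:04 = 724 minutes from midnight
End time: 20:36 = 1236 minutes from midnight
Sum: 724 + 1236 = 1960
Midpoint: 1960 / 2 = 980 minutes
Convert: 980 / 60 = 16 hours, 20 minutes
Result: 16:20

16:20


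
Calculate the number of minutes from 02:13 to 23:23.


Start time: 02:13 = 133 minutes from midnight
End time: 23:23 = 1403 minutes from midnight
Difference: 1403 - 133 = 1270 minutes
That is 21 hours and 10 minutes

1270


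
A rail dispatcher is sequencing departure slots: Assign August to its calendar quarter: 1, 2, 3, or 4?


Month: August (month 8)
Q1: January-March (months 1-3)
Q2: April-June (months 4-6)
Q3: July-September (months 7-9)
Q4: October-December (months 10-12)
Month 8 falls in Q3

3


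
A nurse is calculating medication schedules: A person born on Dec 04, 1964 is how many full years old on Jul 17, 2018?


Birth: 1964-12-04
Reference: 2018-07-17
Year difference: 2018 - 1964 = 54
Has birthday (12-04) occurred by 07-17? No
Birthday not yet reached this year -> subtract 1
Age in full years: 53

53


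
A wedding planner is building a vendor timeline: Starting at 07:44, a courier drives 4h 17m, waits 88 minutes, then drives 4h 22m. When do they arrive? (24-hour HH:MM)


Depart: 07:44
Leg 1: +257 min -> 12:01
Layover: +88 min -> 13:29
Leg 2: +262 min -> 17:51
Total travel: 607 minutes = 10h 7m
Arrival: 17:51

17:51


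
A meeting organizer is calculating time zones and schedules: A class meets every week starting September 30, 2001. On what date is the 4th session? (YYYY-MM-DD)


First occurrence: 2001-09-30 (occurrence 1)
Each occurrence is 7 days after the previous.
Occurrence 4 is 3 weeks after the first.
3 weeks = 21 days
2001-09-30 + 21 days = 2001-10-21

2001-10-21


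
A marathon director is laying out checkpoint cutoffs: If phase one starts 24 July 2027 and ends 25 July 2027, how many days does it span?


Start date: 2027-07-24
End date: 2027-07-25
Jul 2027: +1 days
Total: 1 days

1


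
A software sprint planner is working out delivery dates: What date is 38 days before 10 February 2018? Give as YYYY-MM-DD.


Start: 2018-02-10
Subtracting 38 days
Days already passed in February: 10
After going back through February: 28 more days to subtract
January 2018 has 31 days, need 28
Result: 2018-01-03

2018-01-03


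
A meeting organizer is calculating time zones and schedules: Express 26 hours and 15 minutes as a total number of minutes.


Hours: 26
Extra minutes: 15
Minutes per hour: 60
Hours to minutes: 26 x 60 = 1560
Total: 1560 + 15 = 1575

1575


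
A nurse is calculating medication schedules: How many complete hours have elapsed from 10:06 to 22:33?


Start: 10:06
End: 22:33
Hour difference: 22 - 10 = 12 hours
Minute difference: 33 - 6 = 27 minutes
Total minutes: 747
Complete hours: 747 / 60 = 12 (remainder 27)

12


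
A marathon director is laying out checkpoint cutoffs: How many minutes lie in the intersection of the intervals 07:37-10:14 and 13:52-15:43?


Interval A: [457, 614] minutes from midnight
Interval B: [832, 943] minutes from midnight
Overlap start = max(457, 832) = 832
Overlap end = min(614, 943) = 614
End <= start, so the intervals do not overlap: 0 minutes

0


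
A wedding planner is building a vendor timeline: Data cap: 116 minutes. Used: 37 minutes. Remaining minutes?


Total budget: 116 minutes
Time used: 37 minutes
Remaining: 116 - 37 = 79 minutes
Percent used: 31.9%
Percent remaining: 68.1%

79


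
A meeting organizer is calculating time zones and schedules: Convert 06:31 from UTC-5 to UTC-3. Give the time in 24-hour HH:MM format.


Local time: 06:31 at UTC-5 (offset -5h)
Target zone: UTC-3 (offset -3h)
Difference: -3 - (-5) = 2 hours
Calculation: 6 + (2) = 8
Result: 08:31

08:31


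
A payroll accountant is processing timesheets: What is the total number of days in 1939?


Year: 1939
Check leap year rules:
Divisible by 4? No
1939 is not a leap year
Days: 365

365


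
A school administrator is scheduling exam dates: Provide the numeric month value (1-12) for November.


Calendar month order:
10. October
11. November <--
12. December
November is month number 11

11


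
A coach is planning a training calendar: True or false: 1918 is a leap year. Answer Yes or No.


Year: 1918
Divisible by 4? 1918 / 4 = 479.5 -> No
Not divisible by 4, so NOT a leap year

No


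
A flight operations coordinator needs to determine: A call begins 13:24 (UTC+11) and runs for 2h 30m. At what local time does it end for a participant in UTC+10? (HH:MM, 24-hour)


Start: 13:24 in UTC+11
Step 1 - add duration:
  minutes: 24 + 30 = 54
  hours: 13 + 2 + 0 = 15
  end in UTC+11: 15:54
Step 2 - convert UTC+11 -> UTC+10:
  offset difference: 10 - (11) = -1 hours
  15 + (-1) = 14 -> mod 24 = 14
Result: 14:54 in UTC+10

14:54


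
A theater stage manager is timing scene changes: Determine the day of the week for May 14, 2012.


Date: 2012-05-14
January 1, 2012 is a Sunday
Day of year: 135
Offset from Jan 1: 134 days
134 mod 7 = 1
Result: Monday

Monday


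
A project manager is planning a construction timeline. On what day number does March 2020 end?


Month: March
Year: 2020
March is a 31-day month
Total: 31 days

31


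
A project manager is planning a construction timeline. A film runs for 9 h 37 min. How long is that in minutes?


Hours: 9
Minutes: 37
Convert hours to minutes: 9 x 60 = 540
Add remaining minutes: 540 + 37 = 577

577


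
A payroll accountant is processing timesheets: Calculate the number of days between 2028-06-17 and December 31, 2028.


Start: June 17, 2028
End: December 31, 2028
Days left in June: 13
July: 31
August: 31
September: 30
October: 31
... plus remaining months
Sum of remaining months: 184
Total: 13 + 184 = 197

197


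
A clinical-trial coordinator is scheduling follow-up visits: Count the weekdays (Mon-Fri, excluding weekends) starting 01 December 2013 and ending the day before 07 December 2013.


Start: 2013-12-01 (Sunday)
End (exclusive): 2013-12-07 (Saturday)
Total calendar days: 6
Full weeks: 6 // 7 = 0 -> 0 weekdays
Remaining 6 days starting on Sunday:
  Sun(-), Mon(w), Tue(w), Wed(w), Thu(w), Fri(w) -> 5 weekdays
Total business days: 0 + 5 = 5

5


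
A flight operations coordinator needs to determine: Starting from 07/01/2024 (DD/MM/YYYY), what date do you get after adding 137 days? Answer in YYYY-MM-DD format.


Start: 2024-01-07
Adding 137 days
Days remaining in January: 24
After January: 113 days still to add
February 2024: 29 days, 84 remaining
March 2024: 31 days, 53 remaining
April 2024: 30 days, 23 remaining
May 2024 has 31 days, need 23
Result: 2024-05-23

2024-05-23


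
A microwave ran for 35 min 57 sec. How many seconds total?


Minutes: 35
Extra seconds: 57
Seconds per minute: 60
Minutes to seconds: 35 x 60 = 2100
Total: 2100 + 57 = 2157

2157


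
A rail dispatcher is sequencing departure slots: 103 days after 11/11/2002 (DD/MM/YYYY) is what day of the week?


Start: 2002-11-11 (Monday)
Step 1 - find target date: add 103 days
  2002-11-11 + 103 days = 2003-02-22
Step 2 - day of week:
  103 mod 7 = 5
  Monday + 5 days -> Saturday
Result: Saturday (2003-02-22)

Saturday


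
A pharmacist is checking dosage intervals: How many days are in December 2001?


Month: December
Year: 2001
December is a 31-day month
Total: 31 days

31


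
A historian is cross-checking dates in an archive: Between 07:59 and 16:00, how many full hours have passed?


Start: 07:59
End: 16:00
Hour difference: 16 - 7 = 9 hours
Minute difference: 0 - 59 = -59 minutes
Total minutes: 481
Complete hours: 481 / 60 = 8 (remainder 1)

8


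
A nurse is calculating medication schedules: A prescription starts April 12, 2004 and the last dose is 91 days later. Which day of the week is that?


Start: 2004-04-12 (Monday)
Step 1 - find target date: add 91 days
  2004-04-12 + 91 days = 2004-07-12
Step 2 - day of week:
  91 mod 7 = 0
  Monday + 0 days -> Monday
Result: Monday (2004-07-12)

Monday


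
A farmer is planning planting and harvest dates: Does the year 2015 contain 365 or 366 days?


Year: 2015
Check leap year rules:
Divisible by 4? No
2015 is not a leap year
Days: 365

365


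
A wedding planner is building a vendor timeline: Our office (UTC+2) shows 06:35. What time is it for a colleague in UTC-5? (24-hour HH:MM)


Local time: 06:35 at UTC+2 (offset 2h)
Target zone: UTC-5 (offset -5h)
Difference: -5 - (2) = -7 hours
Calculation: 6 + (-7) = -1
Wraparound: (-1) mod 24 = 23
Result: 23:35

23:35


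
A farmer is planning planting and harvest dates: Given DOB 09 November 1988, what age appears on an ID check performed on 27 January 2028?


Birth: 1988-11-09
Reference: 2028-01-27
Year difference: 2028 - 1988 = 40
Has birthday (11-09) occurred by 01-27? No
Birthday not yet reached this year -> subtract 1
Age in full years: 39

39


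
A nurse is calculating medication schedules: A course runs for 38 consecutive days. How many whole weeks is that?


Total days: 38
Days per week: 7
Division: 38 / 7 = 5 remainder 3
Complete weeks: 5
Remaining days: 3

5


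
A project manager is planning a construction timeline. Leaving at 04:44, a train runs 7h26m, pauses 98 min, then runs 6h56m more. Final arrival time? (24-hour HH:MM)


Depart: 04:44
Leg 1: +446 min -> 12:10
Layover: +98 min -> 13:48
Leg 2: +416 min -> 20:44
Total travel: 960 minutes = 16h 0m
Arrival: 20:44

20:44


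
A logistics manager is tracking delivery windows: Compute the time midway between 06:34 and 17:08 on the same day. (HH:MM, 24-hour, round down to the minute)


Start time: 06:34 = 394 minutes from midnight
End time: 17:08 = 1028 minutes from midnight
Sum: 394 + 1028 = 1422
Midpoint: 1422 / 2 = 711 minutes
Convert: 711 / 60 = 11 hours, 51 minutes
Result: 11:51

11:51


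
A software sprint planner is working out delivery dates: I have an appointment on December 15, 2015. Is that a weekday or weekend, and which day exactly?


Date: 2015-12-15
January 1, 2015 is a Thursday
Day of year: 349
Offset from Jan 1: 348 days
348 mod 7 = 5
Result: Tuesday

Tuesday


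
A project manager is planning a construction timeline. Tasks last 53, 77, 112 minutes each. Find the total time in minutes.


Durations: 53, 77, 112
Running sum: 53
+ 77 = 130
+ 112 = 242
Total duration: 242 minutes
That is 4 hours and 2 minutes

242


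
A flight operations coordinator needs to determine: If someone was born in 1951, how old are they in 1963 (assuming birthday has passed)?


Birth year: 1951
Current year: 1963
Age = current year - birth year
Age = 1963 - 1951 = 12

12


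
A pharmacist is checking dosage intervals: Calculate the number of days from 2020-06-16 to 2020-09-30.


Start date: 2020-06-16
End date: 2020-09-30
Jun 2020: +15 days
Jul 2020: +31 days
Aug 2020: +31 days
Sep 2020: +29 days
Total: 106 days

106


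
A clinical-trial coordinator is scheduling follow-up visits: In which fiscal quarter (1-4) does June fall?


Month: June (month 6)
Q1: January-March (months 1-3)
Q2: April-June (months 4-6)
Q3: July-September (months 7-9)
Q4: October-December (months 10-12)
Month 6 falls in Q2

2


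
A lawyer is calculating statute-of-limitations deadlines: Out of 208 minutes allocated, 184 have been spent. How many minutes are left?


Total budget: 208 minutes
Time used: 184 minutes
Remaining: 208 - 184 = 24 minutes
Percent used: 88.5%
Percent remaining: 11.5%

24


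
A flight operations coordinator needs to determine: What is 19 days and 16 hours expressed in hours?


Days: 19
Extra hours: 16
Hours per day: 24
Days to hours: 19 x 24 = 456
Total: 456 + 16 = 472

472


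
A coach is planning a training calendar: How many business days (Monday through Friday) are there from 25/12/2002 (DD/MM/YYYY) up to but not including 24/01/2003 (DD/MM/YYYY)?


Start: 2002-12-25 (Wednesday)
End (exclusive): 2003-01-24 (Friday)
Total calendar days: 30
Full weeks: 30 // 7 = 4 -> 20 weekdays
Remaining 2 days starting on Wednesday:
  Wed(w), Thu(w) -> 2 weekdays
Total business days: 20 + 2 = 22

22


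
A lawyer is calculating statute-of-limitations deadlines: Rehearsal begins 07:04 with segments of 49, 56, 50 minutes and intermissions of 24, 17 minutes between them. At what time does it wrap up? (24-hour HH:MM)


Start: 07:04 = 424 min from midnight
  after task 1 (49 min): 07:53
  after break (24 min): 08:17
  after task 2 (56 min): 09:13
  after break (17 min): 09:30
  after task 3 (50 min): 10:20
Total elapsed: 196 minutes
End time: 10:20

10:20


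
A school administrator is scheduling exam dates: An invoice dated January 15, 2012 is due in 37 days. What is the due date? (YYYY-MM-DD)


Start: 2012-01-15
Adding 37 days
Days remaining in January: 16
After January: 21 days still to add
February 2012 has 29 days, need 21
Result: 2012-02-21

2012-02-21


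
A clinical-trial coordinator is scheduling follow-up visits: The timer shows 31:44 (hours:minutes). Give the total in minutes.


Hours: 31
Minutes: 44
Convert hours to minutes: 31 x 60 = 1860
Add remaining minutes: 1860 + 44 = 1904

1904


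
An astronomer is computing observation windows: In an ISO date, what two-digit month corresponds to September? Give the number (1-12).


Calendar month order:
8. August
9. September <--
10. October
September is month number 9

9


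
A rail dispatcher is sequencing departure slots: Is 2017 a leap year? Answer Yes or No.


Year: 2017
Divisible by 4? 2017 / 4 = 504.25 -> No
Not divisible by 4, so NOT a leap year

No


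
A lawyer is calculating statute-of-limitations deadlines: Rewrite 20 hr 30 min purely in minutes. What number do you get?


Hours: 20
Extra minutes: 30
Minutes per hour: 60
Hours to minutes: 20 x 60 = 1200
Total: 1200 + 30 = 1230

1230


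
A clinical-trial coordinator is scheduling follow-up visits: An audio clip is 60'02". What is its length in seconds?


Minutes: 60
Seconds: 2
Convert minutes to seconds: 60 x 60 = 3600
Add remaining seconds: 3600 + 2 = 3602

3602


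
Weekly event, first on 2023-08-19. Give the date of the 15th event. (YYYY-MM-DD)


First occurrence: 2023-08-19 (occurrence 1)
Each occurrence is 7 days after the previous.
Occurrence 15 is 14 weeks after the first.
14 weeks = 98 days
2023-08-19 + 98 days = 2023-11-25

2023-11-25


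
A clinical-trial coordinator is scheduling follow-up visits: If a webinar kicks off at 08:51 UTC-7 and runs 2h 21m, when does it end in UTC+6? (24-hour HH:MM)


Start: 08:51 in UTC-7
Step 1 - add duration:
  minutes: 51 + 21 = 72 (carry 1h)
  hours: 8 + 2 + 1 = 11
  end in UTC-7: 11:12
Step 2 - convert UTC-7 -> UTC+6:
  offset difference: 6 - (-7) = 13 hours
  11 + (13) = 24 -> mod 24 = 0
Result: 00:12 in UTC+6

00:12


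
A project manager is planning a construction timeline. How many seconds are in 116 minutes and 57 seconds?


Minutes: 116
Extra seconds: 57
Seconds per minute: 60
Minutes to seconds: 116 x 60 = 6960
Total: 6960 + 57 = 7017

7017


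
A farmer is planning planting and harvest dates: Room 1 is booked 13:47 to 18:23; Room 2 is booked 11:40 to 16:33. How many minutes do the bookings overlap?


Interval A: [827, 1103] minutes from midnight
Interval B: [700, 993] minutes from midnight
Overlap start = max(827, 700) = 827
Overlap end = min(1103, 993) = 993
Overlap = 993 - 827 = 166 minutes

166


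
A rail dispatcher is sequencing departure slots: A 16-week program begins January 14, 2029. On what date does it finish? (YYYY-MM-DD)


Start: 2029-01-14
Weeks to add: 16
Convert to days: 16 x 7 = 112 days
Add 112 days to 2029-01-14
Result: 2029-05-06

2029-05-06


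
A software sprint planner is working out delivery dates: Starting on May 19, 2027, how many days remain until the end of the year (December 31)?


Start: May 19, 2027
End: December 31, 2027
Days left in May: 12
June: 30
July: 31
August: 31
September: 30
... plus remaining months
Sum of remaining months: 214
Total: 12 + 214 = 226

226


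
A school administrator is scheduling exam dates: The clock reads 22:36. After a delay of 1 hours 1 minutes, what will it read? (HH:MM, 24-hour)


Start time: 22:36
Adding: 1 hours 1 minutes
Minutes: 36 + 1 = 37
Hours: 22 + 1 + 0 = 23
Result: 23:37

23:37


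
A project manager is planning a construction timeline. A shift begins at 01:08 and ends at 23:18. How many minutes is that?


Start time: 01:08 = 68 minutes from midnight
End time: 23:18 = 1398 minutes from midnight
Difference: 1398 - 68 = 1330 minutes
That is 22 hours and 10 minutes

1330


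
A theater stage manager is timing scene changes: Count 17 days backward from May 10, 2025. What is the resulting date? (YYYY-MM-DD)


Start: 2025-05-10
Subtracting 17 days
Days already passed in May: 10
After going back through May: 7 more days to subtract
April 2025 has 30 days, need 7
Result: 2025-04-23

2025-04-23


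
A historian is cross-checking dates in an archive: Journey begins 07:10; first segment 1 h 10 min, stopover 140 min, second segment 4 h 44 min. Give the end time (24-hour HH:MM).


Depart: 07:10
Leg 1: +70 min -> 08:20
Layover: +140 min -> 10:40
Leg 2: +284 min -> 15:24
Total travel: 494 minutes = 8h 14m
Arrival: 15:24

15:24


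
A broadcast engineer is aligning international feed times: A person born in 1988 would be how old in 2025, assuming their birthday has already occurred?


Birth year: 1988
Current year: 2025
Age = current year - birth year
Age = 2025 - 1988 = 37

37


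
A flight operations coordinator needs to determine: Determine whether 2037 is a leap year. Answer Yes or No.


Year: 2037
Divisible by 4? 2037 / 4 = 509.25 -> No
Not divisible by 4, so NOT a leap year

No


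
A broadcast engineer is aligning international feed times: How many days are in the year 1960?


Year: 1960
Check leap year rules:
Divisible by 4? Yes
Divisible by 100? No
1960 is a leap year
Days: 366

366


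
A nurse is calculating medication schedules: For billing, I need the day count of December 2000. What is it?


Month: December
Year: 2000
December is a 31-day month
Total: 31 days

31


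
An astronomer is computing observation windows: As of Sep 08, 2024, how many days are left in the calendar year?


Start: September 08, 2024
End: December 31, 2024
Days left in September: 22
October: 31
November: 30
December: 31
Sum of remaining months: 92
Total: 22 + 92 = 114

114


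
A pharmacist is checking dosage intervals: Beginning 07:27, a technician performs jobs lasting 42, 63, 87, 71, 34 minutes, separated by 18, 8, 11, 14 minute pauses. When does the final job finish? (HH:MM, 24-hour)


Start: 07:27 = 447 min from midnight
  after task 1 (42 min): 08:09
  after break (18 min): 08:27
  after task 2 (63 min): 09:30
  after break (8 min): 09:38
  after task 3 (87 min): 11:05
  after break (11 min): 11:16
  after task 4 (71 min): 12:27
  after break (14 min): 12:41
  after task 5 (34 min): 13:15
Total elapsed: 348 minutes
End time: 13:15

13:15


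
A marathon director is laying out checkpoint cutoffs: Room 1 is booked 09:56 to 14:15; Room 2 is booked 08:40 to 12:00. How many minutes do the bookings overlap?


Interval A: [596, 855] minutes from midnight
Interval B: [520, 720] minutes from midnight
Overlap start = max(596, 520) = 596
Overlap end = min(855, 720) = 720
Overlap = 720 - 596 = 124 minutes

124


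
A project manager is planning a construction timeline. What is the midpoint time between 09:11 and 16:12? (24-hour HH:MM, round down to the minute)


Start time: 09:11 = 551 minutes from midnight
End time: 16:12 = 972 minutes from midnight
Sum: 551 + 972 = 1523
Midpoint: 1523 / 2 = 761 minutes
Convert: 761 / 60 = 12 hours, 41 minutes
Result: 12:41

12:41


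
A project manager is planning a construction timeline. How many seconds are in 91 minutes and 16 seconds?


Minutes: 91
Seconds: 16
Convert minutes to seconds: 91 x 60 = 5460
Add remaining seconds: 5460 + 16 = 5476

5476


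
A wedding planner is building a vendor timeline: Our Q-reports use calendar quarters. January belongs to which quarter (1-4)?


Month: January (month 1)
Q1: January-March (months 1-3)
Q2: April-June (months 4-6)
Q3: July-September (months 7-9)
Q4: October-December (months 10-12)
Month 1 falls in Q1

1


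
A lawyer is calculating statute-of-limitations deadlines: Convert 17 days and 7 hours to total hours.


Days: 17
Extra hours: 7
Hours per day: 24
Days to hours: 17 x 24 = 408
Total: 408 + 7 = 415

415


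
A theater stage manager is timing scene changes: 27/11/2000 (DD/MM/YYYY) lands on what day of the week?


Date: 2000-11-27
January 1, 2000 is a Saturday
Day of year: 332
Offset from Jan 1: 331 days
331 mod 7 = 2
Result: Monday

Monday


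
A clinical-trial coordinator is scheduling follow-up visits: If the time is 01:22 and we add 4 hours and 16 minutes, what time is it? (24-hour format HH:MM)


Start time: 01:22
Adding: 4 hours 16 minutes
Minutes: 22 + 16 = 38
Hours: 1 + 4 + 0 = 5
Result: 05:38

05:38


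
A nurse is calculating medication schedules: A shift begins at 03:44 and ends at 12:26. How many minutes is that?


Start time: 03:44 = 224 minutes from midnight
End time: 12:26 = 746 minutes from midnight
Difference: 746 - 224 = 522 minutes
That is 8 hours and 42 minutes

522


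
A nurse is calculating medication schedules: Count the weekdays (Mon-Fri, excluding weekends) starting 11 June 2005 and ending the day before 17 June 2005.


Start: 2005-06-11 (Saturday)
End (exclusive): 2005-06-17 (Friday)
Total calendar days: 6
Full weeks: 6 // 7 = 0 -> 0 weekdays
Remaining 6 days starting on Saturday:
  Sat(-), Sun(-), Mon(w), Tue(w), Wed(w), Thu(w) -> 4 weekdays
Total business days: 0 + 4 = 4

4
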